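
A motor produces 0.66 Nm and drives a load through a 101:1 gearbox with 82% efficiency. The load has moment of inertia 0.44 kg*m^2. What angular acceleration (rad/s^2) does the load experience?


tau_out = tau_motor * N * eta
= 0.66 * 101 * 0.82 = 54.6612 Nm
alpha = tau_out / I = 54.6612 / 0.44
= 124.23 rad/s^2


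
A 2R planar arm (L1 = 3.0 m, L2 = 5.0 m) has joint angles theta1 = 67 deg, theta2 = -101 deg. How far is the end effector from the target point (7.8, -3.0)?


End effector via forward kinematics:
x = L1*cos(t1) + L2*cos(t1+t2) = 5.3174
y = L1*sin(t1) + L2*sin(t1+t2) = -0.0344
Distance to target:
d = sqrt((7.8 - 5.3174)^2 + (-3.0 - -0.0344)^2)
= sqrt(6.1634 + 8.7945)
= 3.8675 m


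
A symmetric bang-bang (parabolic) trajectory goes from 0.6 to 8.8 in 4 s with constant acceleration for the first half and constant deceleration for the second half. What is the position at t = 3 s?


Symmetric rest-to-rest: each phase covers (pf-p0)/2 in time T/2. 0.5*a*(T/2)^2 = (pf-p0)/2 => a = 4*(pf-p0)/T^2
a = 4*(8.8-0.6)/4^2 = 2.05
t = 3 is in the deceleration phase (t > T/2).
p = pf - 0.5*a*(T-t)^2 = 8.8 - 0.5*2.05*1^2
= 7.775


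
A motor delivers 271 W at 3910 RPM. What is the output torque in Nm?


omega = 3910 * 2*pi/60 = 409.4542 rad/s
tau = P / omega = 271 / 409.4542
= 0.6619 Nm


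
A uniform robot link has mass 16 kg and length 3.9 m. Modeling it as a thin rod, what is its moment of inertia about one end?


I = (1/3) * m * L^2
= (1/3) * 16 * 3.9^2
= 0.333333 * 16 * 15.21
= 81.12 kg*m^2


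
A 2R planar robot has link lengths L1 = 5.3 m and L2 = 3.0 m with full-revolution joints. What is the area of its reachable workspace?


r_max = L1 + L2 = 8.3 m
r_min = |L1 - L2| = 2.3 m
Area = pi*(r_max^2 - r_min^2)
= pi*(68.89 - 5.29)
= pi * 63.6
= 199.8053 m^2


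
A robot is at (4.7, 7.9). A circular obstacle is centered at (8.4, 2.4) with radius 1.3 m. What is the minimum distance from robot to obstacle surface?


center_dist = sqrt((4.7-8.4)^2 + (7.9-2.4)^2)
= sqrt(13.69 + 30.25)
= 6.6287
min_dist = center_dist - radius = 6.6287 - 1.3 = 5.3287 m


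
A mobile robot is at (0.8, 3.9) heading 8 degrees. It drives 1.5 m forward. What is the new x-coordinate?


x_new = x0 + d*cos(theta)
= 0.8 + 1.5*cos(8)
= 0.8 + 1.4854
= 2.2854


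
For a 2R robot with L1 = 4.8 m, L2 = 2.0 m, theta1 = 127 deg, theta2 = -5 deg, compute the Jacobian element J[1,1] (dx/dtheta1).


J[1,1] = -L1*sin(t1) - L2*sin(t1+t2)
= -4.8*sin(127) - 2.0*sin(122)
= -5.5295


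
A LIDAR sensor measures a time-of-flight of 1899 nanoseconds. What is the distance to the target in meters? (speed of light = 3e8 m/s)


tof = 1899 ns = 1.899e-06 s
dist = c * tof / 2
= 3e8 * 1.899e-06 / 2
= 284.85 m


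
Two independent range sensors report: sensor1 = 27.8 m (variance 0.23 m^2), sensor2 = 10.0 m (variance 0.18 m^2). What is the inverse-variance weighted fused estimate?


w1 = (1/var1) / (1/var1 + 1/var2)
   = 4.3478 / (4.3478 + 5.5556) = 0.439
w2 = 1 - w1 = 0.561
fused = w1*s1 + w2*s2 = 12.2049 + 5.6098
= 17.8146 m


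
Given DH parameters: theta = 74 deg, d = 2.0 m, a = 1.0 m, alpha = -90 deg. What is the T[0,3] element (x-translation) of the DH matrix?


T[0,3] = a * cos(theta)
= 1.0 * cos(74 deg)
= 1.0 * 0.2756
= 0.2756


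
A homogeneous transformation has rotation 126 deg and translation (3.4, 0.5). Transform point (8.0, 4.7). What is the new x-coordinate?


x' = cos(theta)*px - sin(theta)*py + tx
= -0.5878*8.0 - 0.809*4.7 + 3.4
= -5.1047


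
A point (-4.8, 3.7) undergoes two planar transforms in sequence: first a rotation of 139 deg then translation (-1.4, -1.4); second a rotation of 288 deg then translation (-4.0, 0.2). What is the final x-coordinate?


After transform 1:
x1 = cos(139)*-4.8 - sin(139)*3.7 + -1.4 = -0.2048
y1 = sin(139)*-4.8 + cos(139)*3.7 + -1.4 = -7.3415
After transform 2:
x2 = cos(288)*-0.2048 - sin(288)*-7.3415 + -4.0
= -11.0455


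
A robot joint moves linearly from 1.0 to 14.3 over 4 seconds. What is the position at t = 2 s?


s = t/T = 2/4 = 0.5
p(t) = p0 + (pf-p0)*s
= 1.0 + (14.3 - 1.0) * 0.5
= 7.65


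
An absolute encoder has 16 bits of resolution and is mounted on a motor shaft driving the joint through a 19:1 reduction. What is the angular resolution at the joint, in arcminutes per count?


counts = 2^16 = 65536
effective counts at joint = 65536 * 19 = 1245184
resolution = 360*60 / 1245184
= 0.0173 arcmin/count


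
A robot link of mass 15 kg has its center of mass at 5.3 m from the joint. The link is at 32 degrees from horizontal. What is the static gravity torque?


tau = m*g*L*cos(angle)
= 15 * 9.81 * 5.3 * cos(32 deg)
= 15 * 9.81 * 5.3 * 0.848
= 661.3885 Nm


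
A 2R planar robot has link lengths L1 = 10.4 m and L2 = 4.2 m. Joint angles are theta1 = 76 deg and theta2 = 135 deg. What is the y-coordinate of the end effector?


Convert angles to radians: theta1 = 1.3265, theta2 = 2.3562
y = L1*sin(theta1) + L2*sin(theta1+theta2)
y = 10.0911 + -2.1632
y = 7.9279


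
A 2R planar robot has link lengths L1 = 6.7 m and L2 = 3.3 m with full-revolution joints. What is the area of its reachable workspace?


r_max = L1 + L2 = 10.0 m
r_min = |L1 - L2| = 3.4 m
Area = pi*(r_max^2 - r_min^2)
= pi*(100.0 - 11.56)
= pi * 88.44
= 277.8425 m^2


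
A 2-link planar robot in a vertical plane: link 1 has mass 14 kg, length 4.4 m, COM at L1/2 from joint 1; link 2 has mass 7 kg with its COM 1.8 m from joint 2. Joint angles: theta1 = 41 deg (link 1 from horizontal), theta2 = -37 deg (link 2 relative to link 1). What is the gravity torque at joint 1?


Horizontal distance from joint 1 to link-1 COM:
  x_c1 = (L1/2)*cos(t1) = 2.2 * 0.7547 = 1.6604 m
Horizontal distance from joint 1 to link-2 COM:
  x_c2 = L1*cos(t1) + Lc2*cos(t1+t2)
       = 4.4*0.7547 + 1.8*0.9976 = 5.1163 m
tau1 = m1*g*x_c1 + m2*g*x_c2
     = 14*9.81*1.6604 + 7*9.81*5.1163
     = 228.034 + 351.3389
     = 579.3729 Nm


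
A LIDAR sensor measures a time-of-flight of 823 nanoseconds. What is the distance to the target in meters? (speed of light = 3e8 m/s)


tof = 823 ns = 8.23e-07 s
dist = c * tof / 2
= 3e8 * 8.23e-07 / 2
= 123.45 m


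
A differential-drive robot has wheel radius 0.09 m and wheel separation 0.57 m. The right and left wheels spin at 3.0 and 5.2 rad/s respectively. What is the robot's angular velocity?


vR = r*wR = 0.09*3.0 = 0.27 m/s
vL = r*wL = 0.09*5.2 = 0.468 m/s
v = (vR+vL)/2 = 0.369 m/s
omega = (vR-vL)/L = -0.3474 rad/s
angular velocity = -0.3474 rad/s


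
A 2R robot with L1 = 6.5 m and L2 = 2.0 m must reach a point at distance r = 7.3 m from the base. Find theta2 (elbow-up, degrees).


cos(theta2) = (r^2 - L1^2 - L2^2) / (2*L1*L2)
cos(theta2) = (53.29 - 42.25 - 4.0) / 26.0
cos(theta2) = 0.270769
theta2 = 74.29 degrees


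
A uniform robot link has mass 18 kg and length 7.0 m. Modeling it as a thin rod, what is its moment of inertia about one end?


I = (1/3) * m * L^2
= (1/3) * 18 * 7.0^2
= 0.333333 * 18 * 49.0
= 294.0 kg*m^2


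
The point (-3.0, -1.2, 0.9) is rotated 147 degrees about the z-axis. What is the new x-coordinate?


Rotation about z-axis: x' = x*cos(theta) - y*sin(theta)
= -3.0 * -0.8387 - -1.2 * 0.5446
= 3.1696


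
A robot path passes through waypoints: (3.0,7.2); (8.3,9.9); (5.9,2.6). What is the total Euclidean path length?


Segment lengths:
  seg1 = sqrt((5.3)^2 + (2.7)^2) = 5.9481
  seg2 = sqrt((-2.4)^2 + (-7.3)^2) = 7.6844
Total = 13.6325


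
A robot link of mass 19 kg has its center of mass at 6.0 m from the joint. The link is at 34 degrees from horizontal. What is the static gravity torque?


tau = m*g*L*cos(angle)
= 19 * 9.81 * 6.0 * cos(34 deg)
= 19 * 9.81 * 6.0 * 0.829
= 927.1459 Nm


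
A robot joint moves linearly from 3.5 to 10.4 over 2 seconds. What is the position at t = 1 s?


s = t/T = 1/2 = 0.5
p(t) = p0 + (pf-p0)*s
= 3.5 + (10.4 - 3.5) * 0.5
= 6.95


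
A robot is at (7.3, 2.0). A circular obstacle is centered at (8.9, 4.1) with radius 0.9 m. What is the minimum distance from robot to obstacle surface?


center_dist = sqrt((7.3-8.9)^2 + (2.0-4.1)^2)
= sqrt(2.56 + 4.41)
= 2.6401
min_dist = center_dist - radius = 2.6401 - 0.9 = 1.7401 m


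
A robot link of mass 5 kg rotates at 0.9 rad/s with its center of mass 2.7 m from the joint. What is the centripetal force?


F = m * omega^2 * r
= 5 * 0.9^2 * 2.7
= 5 * 0.81 * 2.7
= 10.935 N


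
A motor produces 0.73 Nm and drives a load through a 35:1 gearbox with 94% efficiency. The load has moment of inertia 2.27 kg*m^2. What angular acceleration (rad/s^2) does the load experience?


tau_out = tau_motor * N * eta
= 0.73 * 35 * 0.94 = 24.017 Nm
alpha = tau_out / I = 24.017 / 2.27
= 10.5802 rad/s^2


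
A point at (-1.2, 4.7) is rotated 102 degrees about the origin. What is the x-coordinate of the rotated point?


x' = x*cos(theta) - y*sin(theta)
cos(102 deg) = -0.2079, sin(102 deg) = 0.9781
x' = -1.2 * -0.2079 - 4.7 * 0.9781
= 0.2495 - 4.5973
= -4.3478


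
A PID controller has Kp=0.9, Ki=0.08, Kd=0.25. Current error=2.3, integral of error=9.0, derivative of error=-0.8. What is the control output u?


u = Kp*e + Ki*int(e) + Kd*de/dt
= 0.9*2.3 + 0.08*9.0 + 0.25*(-0.8)
= 2.07 + 0.72 + -0.2
= 2.59


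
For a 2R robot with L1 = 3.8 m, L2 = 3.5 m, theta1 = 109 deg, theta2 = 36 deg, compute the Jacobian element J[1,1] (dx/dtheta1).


J[1,1] = -L1*sin(t1) - L2*sin(t1+t2)
= -3.8*sin(109) - 3.5*sin(145)
= -5.6005


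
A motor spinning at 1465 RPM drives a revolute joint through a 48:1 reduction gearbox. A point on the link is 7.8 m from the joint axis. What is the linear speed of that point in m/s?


omega_motor = 1465 * 2*pi/60 = 153.4144 rad/s
omega_joint = omega_motor / 48 = 3.1961 rad/s
v = omega_joint * r = 3.1961 * 7.8
= 24.9298 m/s


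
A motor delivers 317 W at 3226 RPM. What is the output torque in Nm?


omega = 3226 * 2*pi/60 = 337.8259 rad/s
tau = P / omega = 317 / 337.8259
= 0.9384 Nm


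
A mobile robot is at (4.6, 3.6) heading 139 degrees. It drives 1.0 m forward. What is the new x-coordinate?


x_new = x0 + d*cos(theta)
= 4.6 + 1.0*cos(139)
= 4.6 + -0.7547
= 3.8453


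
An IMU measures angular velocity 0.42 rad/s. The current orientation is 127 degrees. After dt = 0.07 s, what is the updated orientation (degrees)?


delta_theta = w * dt = 0.42 * 0.07 = 0.0294 rad
= 1.6845 deg
theta_new = 127 + 1.6845 = 128.6845 deg


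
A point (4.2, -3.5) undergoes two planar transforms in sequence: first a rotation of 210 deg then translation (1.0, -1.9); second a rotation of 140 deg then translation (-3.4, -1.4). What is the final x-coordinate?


After transform 1:
x1 = cos(210)*4.2 - sin(210)*-3.5 + 1.0 = -4.3873
y1 = sin(210)*4.2 + cos(210)*-3.5 + -1.9 = -0.9689
After transform 2:
x2 = cos(140)*-4.3873 - sin(140)*-0.9689 + -3.4
= 0.5837


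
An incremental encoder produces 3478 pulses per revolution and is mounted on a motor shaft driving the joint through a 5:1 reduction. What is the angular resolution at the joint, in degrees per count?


counts per rev = 3478
effective counts at joint = 3478 * 5 = 17390
resolution = 360 / 17390
= 0.0207 deg/count


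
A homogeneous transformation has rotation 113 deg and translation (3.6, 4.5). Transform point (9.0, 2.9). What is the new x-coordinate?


x' = cos(theta)*px - sin(theta)*py + tx
= -0.3907*9.0 - 0.9205*2.9 + 3.6
= -2.586


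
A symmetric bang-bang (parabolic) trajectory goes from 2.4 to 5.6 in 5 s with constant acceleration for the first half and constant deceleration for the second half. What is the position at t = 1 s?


Symmetric rest-to-rest: each phase covers (pf-p0)/2 in time T/2. 0.5*a*(T/2)^2 = (pf-p0)/2 => a = 4*(pf-p0)/T^2
a = 4*(5.6-2.4)/5^2 = 0.512
t = 1 is in the acceleration phase (t <= T/2).
p = p0 + 0.5*a*t^2 = 2.4 + 0.5*0.512*1^2
= 2.656


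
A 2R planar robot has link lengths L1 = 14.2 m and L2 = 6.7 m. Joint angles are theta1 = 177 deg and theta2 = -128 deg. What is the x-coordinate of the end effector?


Convert angles to radians: theta1 = 3.0892, theta2 = -2.234
x = L1*cos(theta1) + L2*cos(theta1+theta2)
x = -14.1805 + 4.3956
x = -9.7849


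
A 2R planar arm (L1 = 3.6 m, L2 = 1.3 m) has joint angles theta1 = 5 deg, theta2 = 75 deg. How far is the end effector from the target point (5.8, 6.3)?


End effector via forward kinematics:
x = L1*cos(t1) + L2*cos(t1+t2) = 3.812
y = L1*sin(t1) + L2*sin(t1+t2) = 1.594
Distance to target:
d = sqrt((5.8 - 3.812)^2 + (6.3 - 1.594)^2)
= sqrt(3.952 + 22.1463)
= 5.1087 m


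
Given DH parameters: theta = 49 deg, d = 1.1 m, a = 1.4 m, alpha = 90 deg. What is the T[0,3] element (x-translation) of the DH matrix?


T[0,3] = a * cos(theta)
= 1.4 * cos(49 deg)
= 1.4 * 0.6561
= 0.9185


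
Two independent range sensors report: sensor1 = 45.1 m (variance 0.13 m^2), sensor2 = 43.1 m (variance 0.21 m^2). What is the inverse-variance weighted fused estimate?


w1 = (1/var1) / (1/var1 + 1/var2)
   = 7.6923 / (7.6923 + 4.7619) = 0.6176
w2 = 1 - w1 = 0.3824
fused = w1*s1 + w2*s2 = 27.8559 + 16.4794
= 44.3353 m


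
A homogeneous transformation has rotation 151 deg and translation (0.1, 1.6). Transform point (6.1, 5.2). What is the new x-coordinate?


x' = cos(theta)*px - sin(theta)*py + tx
= -0.8746*6.1 - 0.4848*5.2 + 0.1
= -7.7562


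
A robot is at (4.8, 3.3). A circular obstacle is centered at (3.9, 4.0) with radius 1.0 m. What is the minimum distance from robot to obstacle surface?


center_dist = sqrt((4.8-3.9)^2 + (3.3-4.0)^2)
= sqrt(0.81 + 0.49)
= 1.1402
min_dist = center_dist - radius = 1.1402 - 1.0 = 0.1402 m


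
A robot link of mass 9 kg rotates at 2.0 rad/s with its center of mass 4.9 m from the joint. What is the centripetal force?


F = m * omega^2 * r
= 9 * 2.0^2 * 4.9
= 9 * 4.0 * 4.9
= 176.4 N


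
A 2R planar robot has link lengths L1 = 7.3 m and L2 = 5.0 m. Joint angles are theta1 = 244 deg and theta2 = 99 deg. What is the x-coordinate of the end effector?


Convert angles to radians: theta1 = 4.2586, theta2 = 1.7279
x = L1*cos(theta1) + L2*cos(theta1+theta2)
x = -3.2001 + 4.7815
x = 1.5814


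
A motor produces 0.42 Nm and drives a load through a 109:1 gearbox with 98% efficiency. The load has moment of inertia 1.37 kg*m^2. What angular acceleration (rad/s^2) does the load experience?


tau_out = tau_motor * N * eta
= 0.42 * 109 * 0.98 = 44.8644 Nm
alpha = tau_out / I = 44.8644 / 1.37
= 32.7477 rad/s^2


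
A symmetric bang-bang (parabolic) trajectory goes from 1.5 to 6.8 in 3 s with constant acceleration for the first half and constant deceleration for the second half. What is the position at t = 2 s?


Symmetric rest-to-rest: each phase covers (pf-p0)/2 in time T/2. 0.5*a*(T/2)^2 = (pf-p0)/2 => a = 4*(pf-p0)/T^2
a = 4*(6.8-1.5)/3^2 = 2.3556
t = 2 is in the deceleration phase (t > T/2).
p = pf - 0.5*a*(T-t)^2 = 6.8 - 0.5*2.3556*1^2
= 5.6222


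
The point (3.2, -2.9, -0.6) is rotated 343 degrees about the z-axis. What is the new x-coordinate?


Rotation about z-axis: x' = x*cos(theta) - y*sin(theta)
= 3.2 * 0.9563 - -2.9 * -0.2924
= 2.2123


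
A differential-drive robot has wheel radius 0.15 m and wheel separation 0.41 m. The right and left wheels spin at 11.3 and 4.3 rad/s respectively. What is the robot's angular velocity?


vR = r*wR = 0.15*11.3 = 1.695 m/s
vL = r*wL = 0.15*4.3 = 0.645 m/s
v = (vR+vL)/2 = 1.17 m/s
omega = (vR-vL)/L = 2.561 rad/s
angular velocity = 2.561 rad/s


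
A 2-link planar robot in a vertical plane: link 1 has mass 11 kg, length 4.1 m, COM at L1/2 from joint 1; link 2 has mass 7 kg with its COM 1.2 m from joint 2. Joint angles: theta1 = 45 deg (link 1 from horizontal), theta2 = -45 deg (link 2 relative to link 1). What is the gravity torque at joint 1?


Horizontal distance from joint 1 to link-1 COM:
  x_c1 = (L1/2)*cos(t1) = 2.05 * 0.7071 = 1.4496 m
Horizontal distance from joint 1 to link-2 COM:
  x_c2 = L1*cos(t1) + Lc2*cos(t1+t2)
       = 4.1*0.7071 + 1.2*1.0 = 4.0991 m
tau1 = m1*g*x_c1 + m2*g*x_c2
     = 11*9.81*1.4496 + 7*9.81*4.0991
     = 156.423 + 281.4878
     = 437.9108 Nm


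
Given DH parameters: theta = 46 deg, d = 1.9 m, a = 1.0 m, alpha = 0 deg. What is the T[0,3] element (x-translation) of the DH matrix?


T[0,3] = a * cos(theta)
= 1.0 * cos(46 deg)
= 1.0 * 0.6947
= 0.6947


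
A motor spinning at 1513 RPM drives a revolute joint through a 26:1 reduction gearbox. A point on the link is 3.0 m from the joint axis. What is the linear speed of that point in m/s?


omega_motor = 1513 * 2*pi/60 = 158.441 rad/s
omega_joint = omega_motor / 26 = 6.0939 rad/s
v = omega_joint * r = 6.0939 * 3.0
= 18.2817 m/s


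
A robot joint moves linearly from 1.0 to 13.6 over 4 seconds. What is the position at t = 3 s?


s = t/T = 3/4 = 0.75
p(t) = p0 + (pf-p0)*s
= 1.0 + (13.6 - 1.0) * 0.75
= 10.45


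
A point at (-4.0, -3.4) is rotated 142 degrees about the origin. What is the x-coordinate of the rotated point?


x' = x*cos(theta) - y*sin(theta)
cos(142 deg) = -0.788, sin(142 deg) = 0.6157
x' = -4.0 * -0.788 - -3.4 * 0.6157
= 3.152 - -2.0932
= 5.2453


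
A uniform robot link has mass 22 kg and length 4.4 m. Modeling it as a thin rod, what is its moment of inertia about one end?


I = (1/3) * m * L^2
= (1/3) * 22 * 4.4^2
= 0.333333 * 22 * 19.36
= 141.9733 kg*m^2


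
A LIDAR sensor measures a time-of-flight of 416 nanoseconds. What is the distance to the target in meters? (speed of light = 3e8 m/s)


tof = 416 ns = 4.16e-07 s
dist = c * tof / 2
= 3e8 * 4.16e-07 / 2
= 62.4 m


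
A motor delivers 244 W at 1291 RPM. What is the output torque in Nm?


omega = 1291 * 2*pi/60 = 135.1932 rad/s
tau = P / omega = 244 / 135.1932
= 1.8048 Nm


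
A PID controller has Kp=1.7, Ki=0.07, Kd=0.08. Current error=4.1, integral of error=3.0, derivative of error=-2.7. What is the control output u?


u = Kp*e + Ki*int(e) + Kd*de/dt
= 1.7*4.1 + 0.07*3.0 + 0.08*(-2.7)
= 6.97 + 0.21 + -0.216
= 6.964


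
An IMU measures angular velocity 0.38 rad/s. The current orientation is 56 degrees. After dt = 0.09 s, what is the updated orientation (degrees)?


delta_theta = w * dt = 0.38 * 0.09 = 0.0342 rad
= 1.9595 deg
theta_new = 56 + 1.9595 = 57.9595 deg


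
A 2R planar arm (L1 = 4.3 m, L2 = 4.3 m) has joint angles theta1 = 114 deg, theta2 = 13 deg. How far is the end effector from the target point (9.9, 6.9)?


End effector via forward kinematics:
x = L1*cos(t1) + L2*cos(t1+t2) = -4.3368
y = L1*sin(t1) + L2*sin(t1+t2) = 7.3624
Distance to target:
d = sqrt((9.9 - -4.3368)^2 + (6.9 - 7.3624)^2)
= sqrt(202.6857 + 0.2138)
= 14.2443 m


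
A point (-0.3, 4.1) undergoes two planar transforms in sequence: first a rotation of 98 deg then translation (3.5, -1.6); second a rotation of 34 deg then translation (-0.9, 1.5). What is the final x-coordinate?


After transform 1:
x1 = cos(98)*-0.3 - sin(98)*4.1 + 3.5 = -0.5183
y1 = sin(98)*-0.3 + cos(98)*4.1 + -1.6 = -2.4677
After transform 2:
x2 = cos(34)*-0.5183 - sin(34)*-2.4677 + -0.9
= 0.0502


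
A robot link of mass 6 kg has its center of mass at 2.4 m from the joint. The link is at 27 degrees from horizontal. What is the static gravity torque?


tau = m*g*L*cos(angle)
= 6 * 9.81 * 2.4 * cos(27 deg)
= 6 * 9.81 * 2.4 * 0.891
= 125.8671 Nm


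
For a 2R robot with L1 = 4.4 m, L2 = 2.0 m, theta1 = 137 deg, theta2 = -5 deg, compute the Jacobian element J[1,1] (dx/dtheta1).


J[1,1] = -L1*sin(t1) - L2*sin(t1+t2)
= -4.4*sin(137) - 2.0*sin(132)
= -4.4871


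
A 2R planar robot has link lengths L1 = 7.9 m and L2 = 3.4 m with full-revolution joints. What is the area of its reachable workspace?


r_max = L1 + L2 = 11.3 m
r_min = |L1 - L2| = 4.5 m
Area = pi*(r_max^2 - r_min^2)
= pi*(127.69 - 20.25)
= pi * 107.44
= 337.5327 m^2


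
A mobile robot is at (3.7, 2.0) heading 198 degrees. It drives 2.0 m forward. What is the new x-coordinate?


x_new = x0 + d*cos(theta)
= 3.7 + 2.0*cos(198)
= 3.7 + -1.9021
= 1.7979


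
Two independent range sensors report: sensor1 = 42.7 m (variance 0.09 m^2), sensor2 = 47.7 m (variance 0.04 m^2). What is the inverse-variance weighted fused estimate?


w1 = (1/var1) / (1/var1 + 1/var2)
   = 11.1111 / (11.1111 + 25.0) = 0.3077
w2 = 1 - w1 = 0.6923
fused = w1*s1 + w2*s2 = 13.1385 + 33.0231
= 46.1615 m


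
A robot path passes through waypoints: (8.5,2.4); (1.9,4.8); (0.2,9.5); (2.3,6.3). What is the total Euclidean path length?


Segment lengths:
  seg1 = sqrt((-6.6)^2 + (2.4)^2) = 7.0228
  seg2 = sqrt((-1.7)^2 + (4.7)^2) = 4.998
  seg3 = sqrt((2.1)^2 + (-3.2)^2) = 3.8275
Total = 15.8484


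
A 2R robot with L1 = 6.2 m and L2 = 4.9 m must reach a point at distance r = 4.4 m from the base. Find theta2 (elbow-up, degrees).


cos(theta2) = (r^2 - L1^2 - L2^2) / (2*L1*L2)
cos(theta2) = (19.36 - 38.44 - 24.01) / 60.76
cos(theta2) = -0.709184
theta2 = 135.1685 degrees


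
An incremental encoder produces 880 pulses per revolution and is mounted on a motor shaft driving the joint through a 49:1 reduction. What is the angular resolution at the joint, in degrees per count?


counts per rev = 880
effective counts at joint = 880 * 49 = 43120
resolution = 360 / 43120
= 0.0083 deg/count


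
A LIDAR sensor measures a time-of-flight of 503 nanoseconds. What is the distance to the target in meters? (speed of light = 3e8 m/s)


tof = 503 ns = 5.03e-07 s
dist = c * tof / 2
= 3e8 * 5.03e-07 / 2
= 75.45 m


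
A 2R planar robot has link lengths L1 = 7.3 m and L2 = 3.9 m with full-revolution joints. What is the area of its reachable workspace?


r_max = L1 + L2 = 11.2 m
r_min = |L1 - L2| = 3.4 m
Area = pi*(r_max^2 - r_min^2)
= pi*(125.44 - 11.56)
= pi * 113.88
= 357.7646 m^2


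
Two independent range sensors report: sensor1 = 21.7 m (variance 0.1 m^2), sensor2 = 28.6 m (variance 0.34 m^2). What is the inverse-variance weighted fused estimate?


w1 = (1/var1) / (1/var1 + 1/var2)
   = 10.0 / (10.0 + 2.9412) = 0.7727
w2 = 1 - w1 = 0.2273
fused = w1*s1 + w2*s2 = 16.7682 + 6.5
= 23.2682 m


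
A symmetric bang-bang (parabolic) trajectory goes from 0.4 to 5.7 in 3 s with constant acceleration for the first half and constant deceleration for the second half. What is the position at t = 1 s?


Symmetric rest-to-rest: each phase covers (pf-p0)/2 in time T/2. 0.5*a*(T/2)^2 = (pf-p0)/2 => a = 4*(pf-p0)/T^2
a = 4*(5.7-0.4)/3^2 = 2.3556
t = 1 is in the acceleration phase (t <= T/2).
p = p0 + 0.5*a*t^2 = 0.4 + 0.5*2.3556*1^2
= 1.5778


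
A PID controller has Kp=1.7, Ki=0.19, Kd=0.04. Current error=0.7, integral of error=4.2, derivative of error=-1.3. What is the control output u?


u = Kp*e + Ki*int(e) + Kd*de/dt
= 1.7*0.7 + 0.19*4.2 + 0.04*(-1.3)
= 1.19 + 0.798 + -0.052
= 1.936


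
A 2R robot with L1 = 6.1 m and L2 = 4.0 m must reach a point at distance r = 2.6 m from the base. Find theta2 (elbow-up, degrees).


cos(theta2) = (r^2 - L1^2 - L2^2) / (2*L1*L2)
cos(theta2) = (6.76 - 37.21 - 16.0) / 48.8
cos(theta2) = -0.951844
theta2 = 162.1466 degrees


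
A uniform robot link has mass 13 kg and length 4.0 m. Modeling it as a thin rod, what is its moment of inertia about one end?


I = (1/3) * m * L^2
= (1/3) * 13 * 4.0^2
= 0.333333 * 13 * 16.0
= 69.3333 kg*m^2


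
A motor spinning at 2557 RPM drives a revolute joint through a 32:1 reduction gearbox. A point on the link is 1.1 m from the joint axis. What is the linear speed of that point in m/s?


omega_motor = 2557 * 2*pi/60 = 267.7684 rad/s
omega_joint = omega_motor / 32 = 8.3678 rad/s
v = omega_joint * r = 8.3678 * 1.1
= 9.2045 m/s


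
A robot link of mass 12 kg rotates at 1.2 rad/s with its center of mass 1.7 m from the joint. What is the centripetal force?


F = m * omega^2 * r
= 12 * 1.2^2 * 1.7
= 12 * 1.44 * 1.7
= 29.376 N


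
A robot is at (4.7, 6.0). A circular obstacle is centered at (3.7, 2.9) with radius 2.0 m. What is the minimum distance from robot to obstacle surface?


center_dist = sqrt((4.7-3.7)^2 + (6.0-2.9)^2)
= sqrt(1.0 + 9.61)
= 3.2573
min_dist = center_dist - radius = 3.2573 - 2.0 = 1.2573 m


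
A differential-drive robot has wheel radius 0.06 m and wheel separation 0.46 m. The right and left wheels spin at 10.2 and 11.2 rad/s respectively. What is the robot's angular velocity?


vR = r*wR = 0.06*10.2 = 0.612 m/s
vL = r*wL = 0.06*11.2 = 0.672 m/s
v = (vR+vL)/2 = 0.642 m/s
omega = (vR-vL)/L = -0.1304 rad/s
angular velocity = -0.1304 rad/s


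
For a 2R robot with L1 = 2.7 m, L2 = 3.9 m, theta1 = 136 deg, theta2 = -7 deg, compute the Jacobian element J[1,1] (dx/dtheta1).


J[1,1] = -L1*sin(t1) - L2*sin(t1+t2)
= -2.7*sin(136) - 3.9*sin(129)
= -4.9064


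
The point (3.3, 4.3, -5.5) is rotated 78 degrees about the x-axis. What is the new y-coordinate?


Rotation about x-axis: y' = y*cos(theta) - z*sin(theta)
= 4.3 * 0.2079 - -5.5 * 0.9781
= 6.2738


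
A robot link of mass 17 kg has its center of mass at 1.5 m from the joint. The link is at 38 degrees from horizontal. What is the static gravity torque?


tau = m*g*L*cos(angle)
= 17 * 9.81 * 1.5 * cos(38 deg)
= 17 * 9.81 * 1.5 * 0.788
= 197.1248 Nm


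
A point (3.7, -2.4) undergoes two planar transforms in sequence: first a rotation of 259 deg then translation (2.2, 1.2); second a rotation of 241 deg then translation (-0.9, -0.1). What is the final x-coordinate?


After transform 1:
x1 = cos(259)*3.7 - sin(259)*-2.4 + 2.2 = -0.8619
y1 = sin(259)*3.7 + cos(259)*-2.4 + 1.2 = -1.9741
After transform 2:
x2 = cos(241)*-0.8619 - sin(241)*-1.9741 + -0.9
= -2.2087


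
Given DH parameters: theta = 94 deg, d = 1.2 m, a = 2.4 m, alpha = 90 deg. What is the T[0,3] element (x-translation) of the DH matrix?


T[0,3] = a * cos(theta)
= 2.4 * cos(94 deg)
= 2.4 * -0.0698
= -0.1674


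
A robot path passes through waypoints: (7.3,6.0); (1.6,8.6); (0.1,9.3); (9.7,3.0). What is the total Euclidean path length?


Segment lengths:
  seg1 = sqrt((-5.7)^2 + (2.6)^2) = 6.265
  seg2 = sqrt((-1.5)^2 + (0.7)^2) = 1.6553
  seg3 = sqrt((9.6)^2 + (-6.3)^2) = 11.4826
Total = 19.4029


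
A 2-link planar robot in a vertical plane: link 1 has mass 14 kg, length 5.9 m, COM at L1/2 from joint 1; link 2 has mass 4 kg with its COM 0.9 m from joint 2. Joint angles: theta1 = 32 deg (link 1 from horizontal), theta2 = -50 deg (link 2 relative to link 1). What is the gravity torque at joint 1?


Horizontal distance from joint 1 to link-1 COM:
  x_c1 = (L1/2)*cos(t1) = 2.95 * 0.848 = 2.5017 m
Horizontal distance from joint 1 to link-2 COM:
  x_c2 = L1*cos(t1) + Lc2*cos(t1+t2)
       = 5.9*0.848 + 0.9*0.9511 = 5.8594 m
tau1 = m1*g*x_c1 + m2*g*x_c2
     = 14*9.81*2.5017 + 4*9.81*5.8594
     = 343.5892 + 229.9242
     = 573.5134 Nm


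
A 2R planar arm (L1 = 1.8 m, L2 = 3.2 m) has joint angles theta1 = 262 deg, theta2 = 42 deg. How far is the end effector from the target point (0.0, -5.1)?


End effector via forward kinematics:
x = L1*cos(t1) + L2*cos(t1+t2) = 1.5389
y = L1*sin(t1) + L2*sin(t1+t2) = -4.4354
Distance to target:
d = sqrt((0.0 - 1.5389)^2 + (-5.1 - -4.4354)^2)
= sqrt(2.3682 + 0.4417)
= 1.6763 m


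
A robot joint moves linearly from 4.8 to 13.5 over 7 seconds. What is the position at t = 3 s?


s = t/T = 3/7 = 0.4286
p(t) = p0 + (pf-p0)*s
= 4.8 + (13.5 - 4.8) * 0.4286
= 8.5286


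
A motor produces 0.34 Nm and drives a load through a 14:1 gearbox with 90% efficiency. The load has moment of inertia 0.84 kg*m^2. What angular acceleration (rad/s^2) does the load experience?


tau_out = tau_motor * N * eta
= 0.34 * 14 * 0.9 = 4.284 Nm
alpha = tau_out / I = 4.284 / 0.84
= 5.1 rad/s^2


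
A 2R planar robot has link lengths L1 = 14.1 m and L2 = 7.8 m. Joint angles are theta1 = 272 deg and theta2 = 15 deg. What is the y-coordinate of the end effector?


Convert angles to radians: theta1 = 4.7473, theta2 = 0.2618
y = L1*sin(theta1) + L2*sin(theta1+theta2)
y = -14.0914 + -7.4592
y = -21.5506


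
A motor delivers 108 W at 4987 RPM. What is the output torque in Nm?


omega = 4987 * 2*pi/60 = 522.2374 rad/s
tau = P / omega = 108 / 522.2374
= 0.2068 Nm


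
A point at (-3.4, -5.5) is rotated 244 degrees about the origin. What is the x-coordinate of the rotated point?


x' = x*cos(theta) - y*sin(theta)
cos(244 deg) = -0.4384, sin(244 deg) = -0.8988
x' = -3.4 * -0.4384 - -5.5 * -0.8988
= 1.4905 - 4.9434
= -3.4529


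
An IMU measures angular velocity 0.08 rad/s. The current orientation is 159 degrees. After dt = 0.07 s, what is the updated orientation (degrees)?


delta_theta = w * dt = 0.08 * 0.07 = 0.0056 rad
= 0.3209 deg
theta_new = 159 + 0.3209 = 159.3209 deg


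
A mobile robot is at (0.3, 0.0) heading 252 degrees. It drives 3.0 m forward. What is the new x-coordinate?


x_new = x0 + d*cos(theta)
= 0.3 + 3.0*cos(252)
= 0.3 + -0.9271
= -0.6271


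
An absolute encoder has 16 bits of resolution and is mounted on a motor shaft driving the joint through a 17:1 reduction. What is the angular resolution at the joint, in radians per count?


counts = 2^16 = 65536
effective counts at joint = 65536 * 17 = 1114112
resolution = 2*pi / 1114112
= 5.6396e-06 rad/count


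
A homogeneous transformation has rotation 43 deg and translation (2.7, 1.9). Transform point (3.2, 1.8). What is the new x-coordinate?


x' = cos(theta)*px - sin(theta)*py + tx
= 0.7314*3.2 - 0.682*1.8 + 2.7
= 3.8127


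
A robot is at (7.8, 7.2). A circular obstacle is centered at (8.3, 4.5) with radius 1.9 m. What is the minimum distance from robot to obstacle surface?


center_dist = sqrt((7.8-8.3)^2 + (7.2-4.5)^2)
= sqrt(0.25 + 7.29)
= 2.7459
min_dist = center_dist - radius = 2.7459 - 1.9 = 0.8459 m


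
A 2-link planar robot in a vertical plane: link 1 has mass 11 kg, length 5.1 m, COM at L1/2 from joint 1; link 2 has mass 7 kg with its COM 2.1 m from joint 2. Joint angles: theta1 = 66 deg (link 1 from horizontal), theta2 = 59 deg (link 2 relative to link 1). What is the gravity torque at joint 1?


Horizontal distance from joint 1 to link-1 COM:
  x_c1 = (L1/2)*cos(t1) = 2.55 * 0.4067 = 1.0372 m
Horizontal distance from joint 1 to link-2 COM:
  x_c2 = L1*cos(t1) + Lc2*cos(t1+t2)
       = 5.1*0.4067 + 2.1*-0.5736 = 0.8698 m
tau1 = m1*g*x_c1 + m2*g*x_c2
     = 11*9.81*1.0372 + 7*9.81*0.8698
     = 111.9219 + 59.7323
     = 171.6543 Nm


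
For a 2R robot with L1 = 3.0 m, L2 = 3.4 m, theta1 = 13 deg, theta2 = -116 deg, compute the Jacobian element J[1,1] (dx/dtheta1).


J[1,1] = -L1*sin(t1) - L2*sin(t1+t2)
= -3.0*sin(13) - 3.4*sin(-103)
= 2.638


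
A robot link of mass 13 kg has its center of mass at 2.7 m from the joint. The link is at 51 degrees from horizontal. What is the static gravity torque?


tau = m*g*L*cos(angle)
= 13 * 9.81 * 2.7 * cos(51 deg)
= 13 * 9.81 * 2.7 * 0.6293
= 216.6945 Nm


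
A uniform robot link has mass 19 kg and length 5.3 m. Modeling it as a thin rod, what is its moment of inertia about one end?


I = (1/3) * m * L^2
= (1/3) * 19 * 5.3^2
= 0.333333 * 19 * 28.09
= 177.9033 kg*m^2


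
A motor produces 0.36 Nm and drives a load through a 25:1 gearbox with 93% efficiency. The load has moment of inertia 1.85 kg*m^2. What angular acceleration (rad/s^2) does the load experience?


tau_out = tau_motor * N * eta
= 0.36 * 25 * 0.93 = 8.37 Nm
alpha = tau_out / I = 8.37 / 1.85
= 4.5243 rad/s^2


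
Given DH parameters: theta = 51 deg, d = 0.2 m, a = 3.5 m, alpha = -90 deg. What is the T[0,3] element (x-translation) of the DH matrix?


T[0,3] = a * cos(theta)
= 3.5 * cos(51 deg)
= 3.5 * 0.6293
= 2.2026


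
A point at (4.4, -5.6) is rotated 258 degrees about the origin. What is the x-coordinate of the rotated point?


x' = x*cos(theta) - y*sin(theta)
cos(258 deg) = -0.2079, sin(258 deg) = -0.9781
x' = 4.4 * -0.2079 - -5.6 * -0.9781
= -0.9148 - 5.4776
= -6.3924


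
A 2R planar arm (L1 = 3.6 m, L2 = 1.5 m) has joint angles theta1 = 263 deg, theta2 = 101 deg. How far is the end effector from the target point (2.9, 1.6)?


End effector via forward kinematics:
x = L1*cos(t1) + L2*cos(t1+t2) = 1.0576
y = L1*sin(t1) + L2*sin(t1+t2) = -3.4685
Distance to target:
d = sqrt((2.9 - 1.0576)^2 + (1.6 - -3.4685)^2)
= sqrt(3.3944 + 25.69)
= 5.393 m


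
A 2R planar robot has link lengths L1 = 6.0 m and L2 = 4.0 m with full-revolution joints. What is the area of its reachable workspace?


r_max = L1 + L2 = 10.0 m
r_min = |L1 - L2| = 2.0 m
Area = pi*(r_max^2 - r_min^2)
= pi*(100.0 - 4.0)
= pi * 96.0
= 301.5929 m^2


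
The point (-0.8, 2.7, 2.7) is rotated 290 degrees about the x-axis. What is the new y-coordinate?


Rotation about x-axis: y' = y*cos(theta) - z*sin(theta)
= 2.7 * 0.342 - 2.7 * -0.9397
= 3.4606


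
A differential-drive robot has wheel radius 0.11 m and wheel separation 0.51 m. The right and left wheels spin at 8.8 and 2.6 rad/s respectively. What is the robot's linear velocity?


vR = r*wR = 0.11*8.8 = 0.968 m/s
vL = r*wL = 0.11*2.6 = 0.286 m/s
v = (vR+vL)/2 = 0.627 m/s
omega = (vR-vL)/L = 1.3373 rad/s
linear velocity = 0.627 m/s


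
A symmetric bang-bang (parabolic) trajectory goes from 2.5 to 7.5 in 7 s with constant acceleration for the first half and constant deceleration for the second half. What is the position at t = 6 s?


Symmetric rest-to-rest: each phase covers (pf-p0)/2 in time T/2. 0.5*a*(T/2)^2 = (pf-p0)/2 => a = 4*(pf-p0)/T^2
a = 4*(7.5-2.5)/7^2 = 0.4082
t = 6 is in the deceleration phase (t > T/2).
p = pf - 0.5*a*(T-t)^2 = 7.5 - 0.5*0.4082*1^2
= 7.2959


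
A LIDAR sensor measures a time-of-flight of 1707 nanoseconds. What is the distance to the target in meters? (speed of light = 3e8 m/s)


tof = 1707 ns = 1.707e-06 s
dist = c * tof / 2
= 3e8 * 1.707e-06 / 2
= 256.05 m


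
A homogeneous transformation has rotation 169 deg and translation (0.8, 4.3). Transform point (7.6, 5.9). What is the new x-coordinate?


x' = cos(theta)*px - sin(theta)*py + tx
= -0.9816*7.6 - 0.1908*5.9 + 0.8
= -7.7861


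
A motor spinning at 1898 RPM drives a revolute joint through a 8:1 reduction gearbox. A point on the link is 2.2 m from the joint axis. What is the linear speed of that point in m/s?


omega_motor = 1898 * 2*pi/60 = 198.7581 rad/s
omega_joint = omega_motor / 8 = 24.8448 rad/s
v = omega_joint * r = 24.8448 * 2.2
= 54.6585 m/s


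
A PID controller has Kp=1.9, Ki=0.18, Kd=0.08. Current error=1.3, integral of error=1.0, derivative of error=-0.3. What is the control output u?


u = Kp*e + Ki*int(e) + Kd*de/dt
= 1.9*1.3 + 0.18*1.0 + 0.08*(-0.3)
= 2.47 + 0.18 + -0.024
= 2.626


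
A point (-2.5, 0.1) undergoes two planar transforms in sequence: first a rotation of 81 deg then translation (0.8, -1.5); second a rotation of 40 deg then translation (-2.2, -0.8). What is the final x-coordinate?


After transform 1:
x1 = cos(81)*-2.5 - sin(81)*0.1 + 0.8 = 0.3101
y1 = sin(81)*-2.5 + cos(81)*0.1 + -1.5 = -3.9536
After transform 2:
x2 = cos(40)*0.3101 - sin(40)*-3.9536 + -2.2
= 0.5789


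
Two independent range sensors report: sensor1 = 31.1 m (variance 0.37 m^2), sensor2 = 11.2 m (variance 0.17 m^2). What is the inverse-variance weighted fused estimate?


w1 = (1/var1) / (1/var1 + 1/var2)
   = 2.7027 / (2.7027 + 5.8824) = 0.3148
w2 = 1 - w1 = 0.6852
fused = w1*s1 + w2*s2 = 9.7907 + 7.6741
= 17.4648 m


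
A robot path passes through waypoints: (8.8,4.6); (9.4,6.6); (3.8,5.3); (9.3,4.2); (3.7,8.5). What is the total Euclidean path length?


Segment lengths:
  seg1 = sqrt((0.6)^2 + (2.0)^2) = 2.0881
  seg2 = sqrt((-5.6)^2 + (-1.3)^2) = 5.7489
  seg3 = sqrt((5.5)^2 + (-1.1)^2) = 5.6089
  seg4 = sqrt((-5.6)^2 + (4.3)^2) = 7.0605
Total = 20.5063


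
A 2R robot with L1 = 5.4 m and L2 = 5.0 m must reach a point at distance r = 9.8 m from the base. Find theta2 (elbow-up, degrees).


cos(theta2) = (r^2 - L1^2 - L2^2) / (2*L1*L2)
cos(theta2) = (96.04 - 29.16 - 25.0) / 54.0
cos(theta2) = 0.775556
theta2 = 39.1446 degrees


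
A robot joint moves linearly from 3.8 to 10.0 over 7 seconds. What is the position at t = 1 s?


s = t/T = 1/7 = 0.1429
p(t) = p0 + (pf-p0)*s
= 3.8 + (10.0 - 3.8) * 0.1429
= 4.6857


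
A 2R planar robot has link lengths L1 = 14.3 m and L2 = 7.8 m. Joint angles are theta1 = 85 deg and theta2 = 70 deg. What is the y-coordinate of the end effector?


Convert angles to radians: theta1 = 1.4835, theta2 = 1.2217
y = L1*sin(theta1) + L2*sin(theta1+theta2)
y = 14.2456 + 3.2964
y = 17.542


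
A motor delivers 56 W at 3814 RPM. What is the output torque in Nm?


omega = 3814 * 2*pi/60 = 399.4011 rad/s
tau = P / omega = 56 / 399.4011
= 0.1402 Nm


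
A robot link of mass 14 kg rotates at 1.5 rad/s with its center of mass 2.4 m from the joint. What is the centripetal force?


F = m * omega^2 * r
= 14 * 1.5^2 * 2.4
= 14 * 2.25 * 2.4
= 75.6 N


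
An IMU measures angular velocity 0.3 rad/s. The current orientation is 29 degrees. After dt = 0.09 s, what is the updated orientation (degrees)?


delta_theta = w * dt = 0.3 * 0.09 = 0.027 rad
= 1.547 deg
theta_new = 29 + 1.547 = 30.547 deg


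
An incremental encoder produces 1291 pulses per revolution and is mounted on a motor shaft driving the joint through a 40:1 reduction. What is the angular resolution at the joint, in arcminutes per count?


counts per rev = 1291
effective counts at joint = 1291 * 40 = 51640
resolution = 360*60 / 51640
= 0.4183 arcmin/count


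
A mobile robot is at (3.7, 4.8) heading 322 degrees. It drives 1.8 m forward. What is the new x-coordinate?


x_new = x0 + d*cos(theta)
= 3.7 + 1.8*cos(322)
= 3.7 + 1.4184
= 5.1184


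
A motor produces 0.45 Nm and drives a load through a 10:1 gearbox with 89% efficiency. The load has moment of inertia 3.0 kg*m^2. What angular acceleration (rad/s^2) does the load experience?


tau_out = tau_motor * N * eta
= 0.45 * 10 * 0.89 = 4.005 Nm
alpha = tau_out / I = 4.005 / 3.0
= 1.335 rad/s^2


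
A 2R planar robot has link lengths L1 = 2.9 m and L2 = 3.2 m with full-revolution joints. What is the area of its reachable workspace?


r_max = L1 + L2 = 6.1 m
r_min = |L1 - L2| = 0.3 m
Area = pi*(r_max^2 - r_min^2)
= pi*(37.21 - 0.09)
= pi * 37.12
= 116.6159 m^2


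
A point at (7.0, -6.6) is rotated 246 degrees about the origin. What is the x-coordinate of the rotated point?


x' = x*cos(theta) - y*sin(theta)
cos(246 deg) = -0.4067, sin(246 deg) = -0.9135
x' = 7.0 * -0.4067 - -6.6 * -0.9135
= -2.8472 - 6.0294
= -8.8766


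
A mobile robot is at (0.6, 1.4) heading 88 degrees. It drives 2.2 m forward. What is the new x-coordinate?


x_new = x0 + d*cos(theta)
= 0.6 + 2.2*cos(88)
= 0.6 + 0.0768
= 0.6768


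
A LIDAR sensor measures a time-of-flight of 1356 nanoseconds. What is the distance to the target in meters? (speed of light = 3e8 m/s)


tof = 1356 ns = 1.356e-06 s
dist = c * tof / 2
= 3e8 * 1.356e-06 / 2
= 203.4 m


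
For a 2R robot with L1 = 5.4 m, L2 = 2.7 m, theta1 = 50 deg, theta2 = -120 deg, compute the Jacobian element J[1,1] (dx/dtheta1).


J[1,1] = -L1*sin(t1) - L2*sin(t1+t2)
= -5.4*sin(50) - 2.7*sin(-70)
= -1.5995


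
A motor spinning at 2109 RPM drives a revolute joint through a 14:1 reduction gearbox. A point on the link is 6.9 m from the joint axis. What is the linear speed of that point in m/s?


omega_motor = 2109 * 2*pi/60 = 220.854 rad/s
omega_joint = omega_motor / 14 = 15.7753 rad/s
v = omega_joint * r = 15.7753 * 6.9
= 108.8495 m/s


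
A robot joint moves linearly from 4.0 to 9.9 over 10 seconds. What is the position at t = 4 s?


s = t/T = 4/10 = 0.4
p(t) = p0 + (pf-p0)*s
= 4.0 + (9.9 - 4.0) * 0.4
= 6.36


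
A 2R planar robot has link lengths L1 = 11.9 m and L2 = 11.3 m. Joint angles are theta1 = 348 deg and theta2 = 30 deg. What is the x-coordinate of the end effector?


Convert angles to radians: theta1 = 6.0737, theta2 = 0.5236
x = L1*cos(theta1) + L2*cos(theta1+theta2)
x = 11.64 + 10.7469
x = 22.3869
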